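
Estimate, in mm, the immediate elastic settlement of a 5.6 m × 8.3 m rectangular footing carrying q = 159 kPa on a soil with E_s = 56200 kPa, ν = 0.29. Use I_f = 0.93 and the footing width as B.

Immediate (elastic) settlement: S_e = q·B·(1−ν²)/E_s · I_f.
S_e = 159 × 5.6 × (1 − 0.29²) / 56200 × 0.93
    = 159 × 5.6 × 0.9159 / 56200 × 0.93
    = 0.0135 m = 13.5 mm

S_e ≈ 13.5 mm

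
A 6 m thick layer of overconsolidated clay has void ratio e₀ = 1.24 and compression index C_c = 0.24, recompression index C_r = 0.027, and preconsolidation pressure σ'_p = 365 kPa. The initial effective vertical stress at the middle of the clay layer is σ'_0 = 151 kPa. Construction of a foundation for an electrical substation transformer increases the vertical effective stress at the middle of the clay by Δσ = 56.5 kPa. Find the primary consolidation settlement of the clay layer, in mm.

S_c ≈ 9.98 mm

Final effective stress: σ'_f = 151 + 56.5 = 207.5 kPa.
σ'_f = 207.5 ≤ σ'_p = 365 kPa, so the clay remains overconsolidated and only the recompression index applies:
S_c = C_r·H/(1+e₀)·log₁₀(σ'_f/σ'_0) = 0.027×6/2.24×log₁₀(207.5/151)
    = 0.072322 × 0.13804 = 0.009983 m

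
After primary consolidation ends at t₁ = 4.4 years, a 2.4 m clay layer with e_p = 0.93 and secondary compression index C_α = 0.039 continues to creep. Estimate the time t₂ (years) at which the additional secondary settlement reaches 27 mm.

S_s = C_α·H/(1+e_p)·log₁₀(t₂/t₁) ⇒ log₁₀(t₂/t₁) = S_s·(1+e_p)/(C_α·H).
log₁₀(t₂/t₁) = 0.027 × (1+0.93) / (0.039×2.4) = 0.5567
t₂ = t₁ × 10^0.5567 = 4.4 × 3.604 = 15.86 years

t₂ ≈ 15.9 years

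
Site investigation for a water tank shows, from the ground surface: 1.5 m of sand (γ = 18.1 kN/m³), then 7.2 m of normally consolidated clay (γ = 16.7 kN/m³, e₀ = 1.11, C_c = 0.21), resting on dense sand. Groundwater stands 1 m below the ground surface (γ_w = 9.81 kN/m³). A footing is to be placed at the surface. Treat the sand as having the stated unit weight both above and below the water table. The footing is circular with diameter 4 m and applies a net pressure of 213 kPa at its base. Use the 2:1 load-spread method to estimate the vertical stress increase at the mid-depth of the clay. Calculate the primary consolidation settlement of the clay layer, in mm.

Mid-depth of clay below the ground surface: z = 1.5 + 7.2/2 = 5.1 m.
Total vertical stress at mid-clay: σ_v = 18.1×1.5 + 16.7×3.6 = 87.27 kPa.
Pore pressure: u = 9.81×(5.1 − 1) = 40.221 kPa.
Initial effective stress: σ'_0 = σ_v − u = 87.27 − 40.221 = 47.049 kPa.
Stress increase at mid-clay by the 2:1 spreading method:
Δσ ≈ qD²/(D+z)² = 213×4²/(4+5.1)² = 41.154 kPa
Final effective stress: σ'_f = σ'_0 + Δσ = 47.049 + 41.154 = 88.203 kPa.
Normally consolidated clay, so the full stress increment lies on the virgin compression line:
S_c = C_c·H/(1+e₀)·log₁₀(σ'_f/σ'_0) = 0.21×7.2/(1+1.11)×log₁₀(88.203/47.049)
    = 0.71659 × 0.27293 = 0.1956 m

S_c ≈ 196 mm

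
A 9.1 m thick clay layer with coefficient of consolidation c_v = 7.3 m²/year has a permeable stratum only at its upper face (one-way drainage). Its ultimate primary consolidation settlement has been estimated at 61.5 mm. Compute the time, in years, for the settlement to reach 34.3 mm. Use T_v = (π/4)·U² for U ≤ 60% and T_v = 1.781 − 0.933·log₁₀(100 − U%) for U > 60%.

Drainage path length: H_d = H = 9.1 m (single drainage).
U = S(t)/S_ult = 34.3/61.5 = 0.5577.
U ≤ 60%: T_v = (π/4)·U² = (π/4)×0.55772² = 0.2443.
t = T_v·H_d²/c_v = 0.2443×9.1²/7.3 = 2.771 years.

t ≈ 2.77 years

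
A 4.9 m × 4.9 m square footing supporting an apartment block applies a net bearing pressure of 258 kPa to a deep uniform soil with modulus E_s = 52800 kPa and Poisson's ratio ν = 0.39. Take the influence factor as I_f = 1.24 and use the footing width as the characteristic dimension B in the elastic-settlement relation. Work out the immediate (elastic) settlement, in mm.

Immediate (elastic) settlement: S_e = q·B·(1−ν²)/E_s · I_f.
S_e = 258 × 4.9 × (1 − 0.39²) / 52800 × 1.24
    = 258 × 4.9 × 0.8479 / 52800 × 1.24
    = 0.02517 m = 25.17 mm

S_e ≈ 25.2 mm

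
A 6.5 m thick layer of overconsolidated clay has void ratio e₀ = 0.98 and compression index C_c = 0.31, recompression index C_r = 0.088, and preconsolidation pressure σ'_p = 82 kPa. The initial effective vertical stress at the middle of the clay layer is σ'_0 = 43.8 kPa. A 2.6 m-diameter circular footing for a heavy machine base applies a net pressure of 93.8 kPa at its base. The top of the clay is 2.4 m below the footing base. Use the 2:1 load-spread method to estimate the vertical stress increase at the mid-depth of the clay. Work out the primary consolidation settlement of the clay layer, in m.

Mid-depth of clay below the footing base: z = 2.4 + 6.5/2 = 5.65 m.
Stress increase at mid-clay by the 2:1 spreading method:
Δσ ≈ qD²/(D+z)² = 93.8×2.6²/(2.6+5.65)² = 9.3163 kPa
Final effective stress: σ'_f = 43.8 + 9.3163 = 53.116 kPa.
σ'_f = 53.116 ≤ σ'_p = 82 kPa, so the clay remains overconsolidated and only the recompression index applies:
S_c = C_r·H/(1+e₀)·log₁₀(σ'_f/σ'_0) = 0.088×6.5/1.98×log₁₀(53.116/43.8)
    = 0.28889 × 0.083751 = 0.02419 m

S_c ≈ 0.0242 m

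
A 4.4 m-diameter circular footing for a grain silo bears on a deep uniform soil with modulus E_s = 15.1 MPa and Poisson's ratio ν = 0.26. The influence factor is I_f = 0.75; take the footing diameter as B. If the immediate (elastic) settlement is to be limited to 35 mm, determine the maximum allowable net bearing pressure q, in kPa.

E_s = 15.1 MPa = 15100 kPa.
S_e = q·B·(1−ν²)/E_s · I_f  ⇒  q = S_e·E_s / (B·(1−ν²)·I_f).
q = 0.035 × 15100 / (4.4 × 0.9324 × 0.75) = 171.8 kPa

q ≈ 172 kPa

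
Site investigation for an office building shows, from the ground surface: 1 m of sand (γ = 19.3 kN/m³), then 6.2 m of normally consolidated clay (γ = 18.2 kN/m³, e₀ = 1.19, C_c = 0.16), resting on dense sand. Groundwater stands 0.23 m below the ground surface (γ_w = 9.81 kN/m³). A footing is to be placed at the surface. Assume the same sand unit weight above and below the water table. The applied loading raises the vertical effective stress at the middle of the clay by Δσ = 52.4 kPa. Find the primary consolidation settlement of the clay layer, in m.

Mid-depth of clay below the ground surface: z = 1 + 6.2/2 = 4.1 m.
Total vertical stress at mid-clay: σ_v = 19.3×1 + 18.2×3.1 = 75.72 kPa.
Pore pressure: u = 9.81×(4.1 − 0.23) = 37.965 kPa.
Initial effective stress: σ'_0 = σ_v − u = 75.72 − 37.965 = 37.755 kPa.
Final effective stress: σ'_f = σ'_0 + Δσ = 37.755 + 52.4 = 90.155 kPa.
Normally consolidated clay, so the full stress increment lies on the virgin compression line:
S_c = C_c·H/(1+e₀)·log₁₀(σ'_f/σ'_0) = 0.16×6.2/(1+1.19)×log₁₀(90.155/37.755)
    = 0.45297 × 0.37802 = 0.1712 m

S_c ≈ 0.171 m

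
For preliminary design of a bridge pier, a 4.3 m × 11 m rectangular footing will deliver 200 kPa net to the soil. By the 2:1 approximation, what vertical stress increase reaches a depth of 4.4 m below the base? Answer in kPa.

Δσ_z ≈ 70.6 kPa

By the 2:1 method the load spreads at 1 horizontal : 2 vertical, so at depth z the loaded area has grown by z in each plan dimension:
Δσ = qBL/((B+z)(L+z)) = 200×4.3×11/((4.3+4.4)(11+4.4)) = 70.608 kPa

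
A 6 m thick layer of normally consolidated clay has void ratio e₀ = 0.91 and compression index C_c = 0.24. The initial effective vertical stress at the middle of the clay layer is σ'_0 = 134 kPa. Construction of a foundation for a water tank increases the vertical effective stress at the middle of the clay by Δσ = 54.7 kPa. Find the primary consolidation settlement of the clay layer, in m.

S_c ≈ 0.112 m

Final effective stress: σ'_f = σ'_0 + Δσ = 134 + 54.7 = 188.7 kPa.
Normally consolidated clay, so the full stress increment lies on the virgin compression line:
S_c = C_c·H/(1+e₀)·log₁₀(σ'_f/σ'_0) = 0.24×6/(1+0.91)×log₁₀(188.7/134)
    = 0.75393 × 0.14867 = 0.1121 m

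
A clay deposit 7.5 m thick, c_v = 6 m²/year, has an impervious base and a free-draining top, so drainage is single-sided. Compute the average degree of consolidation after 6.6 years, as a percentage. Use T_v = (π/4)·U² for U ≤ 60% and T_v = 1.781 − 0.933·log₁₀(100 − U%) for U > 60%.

U ≈ 85.7 %

Drainage path length: H_d = H = 7.5 m (single drainage).
T_v = c_v·t/H_d² = 6×6.6/7.5² = 0.704.
T_v = 0.704 corresponds to the U > 60% branch:
U = 1 − 10^((1.781 − T_v)/0.933)/100 = 0.8573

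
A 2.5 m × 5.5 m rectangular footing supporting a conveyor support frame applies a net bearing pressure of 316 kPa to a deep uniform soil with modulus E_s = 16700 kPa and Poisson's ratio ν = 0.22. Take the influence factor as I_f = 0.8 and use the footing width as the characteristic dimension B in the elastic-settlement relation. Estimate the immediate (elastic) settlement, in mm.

S_e ≈ 36 mm

Immediate (elastic) settlement: S_e = q·B·(1−ν²)/E_s · I_f.
S_e = 316 × 2.5 × (1 − 0.22²) / 16700 × 0.8
    = 316 × 2.5 × 0.9516 / 16700 × 0.8
    = 0.03601 m = 36.01 mm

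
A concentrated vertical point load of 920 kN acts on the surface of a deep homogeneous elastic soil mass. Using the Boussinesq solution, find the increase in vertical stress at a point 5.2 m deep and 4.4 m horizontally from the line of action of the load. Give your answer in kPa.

Δσ_z ≈ 4.21 kPa

Boussinesq vertical stress below a point load on an elastic half-space:
Δσ_z = 3P/(2πz²) · [1 + (r/z)²]^(−5/2)
r/z = 4.4/5.2 = 0.84615; [1+(r/z)²]^(−5/2) = 0.25925.
Δσ_z = 3×920/(2π×5.2²) × 0.25925 = 16.245 × 0.25925 = 4.212 kPa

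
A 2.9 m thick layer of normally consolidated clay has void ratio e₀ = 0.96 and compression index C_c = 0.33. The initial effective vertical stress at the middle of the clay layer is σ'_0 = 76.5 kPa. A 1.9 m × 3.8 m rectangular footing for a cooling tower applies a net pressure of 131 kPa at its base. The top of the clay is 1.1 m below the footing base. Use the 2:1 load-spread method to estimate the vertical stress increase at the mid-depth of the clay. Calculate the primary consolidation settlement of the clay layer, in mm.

S_c ≈ 77 mm

Mid-depth of clay below the footing base: z = 1.1 + 2.9/2 = 2.55 m.
Stress increase at mid-clay by the 2:1 spreading method:
Δσ = qBL/((B+z)(L+z)) = 131×1.9×3.8/((1.9+2.55)(3.8+2.55)) = 33.471 kPa
Final effective stress: σ'_f = σ'_0 + Δσ = 76.5 + 33.471 = 109.97 kPa.
Normally consolidated clay, so the full stress increment lies on the virgin compression line:
S_c = C_c·H/(1+e₀)·log₁₀(σ'_f/σ'_0) = 0.33×2.9/(1+0.96)×log₁₀(109.97/76.5)
    = 0.48827 × 0.15761 = 0.07696 m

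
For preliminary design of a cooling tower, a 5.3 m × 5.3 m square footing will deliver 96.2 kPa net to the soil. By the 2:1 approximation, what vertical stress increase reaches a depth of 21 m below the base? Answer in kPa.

Δσ_z ≈ 3.91 kPa

By the 2:1 method the load spreads at 1 horizontal : 2 vertical, so at depth z the loaded area has grown by z in each plan dimension:
Δσ = qBL/((B+z)(L+z)) = 96.2×5.3×5.3/((5.3+21)(5.3+21)) = 3.9067 kPa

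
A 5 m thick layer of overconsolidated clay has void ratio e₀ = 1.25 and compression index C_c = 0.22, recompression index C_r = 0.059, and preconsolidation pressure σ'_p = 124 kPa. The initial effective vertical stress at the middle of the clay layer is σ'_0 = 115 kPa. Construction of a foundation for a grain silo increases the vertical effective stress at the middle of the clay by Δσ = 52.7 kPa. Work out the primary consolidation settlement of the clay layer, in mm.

Final effective stress: σ'_f = 115 + 52.7 = 167.7 kPa.
σ'_f = 167.7 > σ'_p = 124 kPa, so the stress path crosses the preconsolidation pressure — recompression up to σ'_p, then virgin compression beyond:
S_c = H/(1+e₀)·[C_r·log₁₀(σ'_p/σ'_0) + C_c·log₁₀(σ'_f/σ'_p)]
    = 5/2.25 × [0.059×log₁₀(124/115) + 0.22×log₁₀(167.7/124)]
    = 2.2222 × [0.0019307 + 0.028845] = 0.06839 m

S_c ≈ 68.4 mm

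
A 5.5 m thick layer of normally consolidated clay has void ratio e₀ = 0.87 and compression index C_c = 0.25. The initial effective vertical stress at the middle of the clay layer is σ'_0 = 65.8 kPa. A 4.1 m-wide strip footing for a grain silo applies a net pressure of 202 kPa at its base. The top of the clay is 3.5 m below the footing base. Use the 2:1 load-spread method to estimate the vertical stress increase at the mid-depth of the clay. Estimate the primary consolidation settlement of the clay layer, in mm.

Mid-depth of clay below the footing base: z = 3.5 + 5.5/2 = 6.25 m.
Stress increase at mid-clay by the 2:1 spreading method:
Δσ = qB/(B+z) = 202×4.1/(4.1+6.25) = 80.019 kPa
Final effective stress: σ'_f = σ'_0 + Δσ = 65.8 + 80.019 = 145.82 kPa.
Normally consolidated clay, so the full stress increment lies on the virgin compression line:
S_c = C_c·H/(1+e₀)·log₁₀(σ'_f/σ'_0) = 0.25×5.5/(1+0.87)×log₁₀(145.82/65.8)
    = 0.73529 × 0.34559 = 0.2541 m

S_c ≈ 254 mm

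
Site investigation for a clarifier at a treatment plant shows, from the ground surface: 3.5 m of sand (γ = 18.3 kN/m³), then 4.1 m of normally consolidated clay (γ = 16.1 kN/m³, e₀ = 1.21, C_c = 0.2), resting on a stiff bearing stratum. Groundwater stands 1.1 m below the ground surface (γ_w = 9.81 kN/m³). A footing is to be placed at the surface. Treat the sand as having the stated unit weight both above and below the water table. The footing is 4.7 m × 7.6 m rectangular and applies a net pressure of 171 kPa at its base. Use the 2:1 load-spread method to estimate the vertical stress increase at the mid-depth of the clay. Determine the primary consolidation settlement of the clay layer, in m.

Mid-depth of clay below the ground surface: z = 3.5 + 4.1/2 = 5.55 m.
Total vertical stress at mid-clay: σ_v = 18.3×3.5 + 16.1×2.05 = 97.055 kPa.
Pore pressure: u = 9.81×(5.55 − 1.1) = 43.655 kPa.
Initial effective stress: σ'_0 = σ_v − u = 97.055 − 43.655 = 53.4 kPa.
Stress increase at mid-clay by the 2:1 spreading method:
Δσ = qBL/((B+z)(L+z)) = 171×4.7×7.6/((4.7+5.55)(7.6+5.55)) = 45.317 kPa
Final effective stress: σ'_f = σ'_0 + Δσ = 53.4 + 45.317 = 98.717 kPa.
Normally consolidated clay, so the full stress increment lies on the virgin compression line:
S_c = C_c·H/(1+e₀)·log₁₀(σ'_f/σ'_0) = 0.2×4.1/(1+1.21)×log₁₀(98.717/53.4)
    = 0.37104 × 0.26685 = 0.09901 m

S_c ≈ 0.099 m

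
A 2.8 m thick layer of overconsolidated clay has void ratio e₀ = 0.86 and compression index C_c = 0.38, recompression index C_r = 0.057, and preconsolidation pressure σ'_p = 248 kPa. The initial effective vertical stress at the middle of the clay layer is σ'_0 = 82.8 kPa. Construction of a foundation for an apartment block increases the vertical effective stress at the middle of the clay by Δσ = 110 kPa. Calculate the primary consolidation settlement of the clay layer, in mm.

S_c ≈ 31.5 mm

Final effective stress: σ'_f = 82.8 + 110 = 192.8 kPa.
σ'_f = 192.8 ≤ σ'_p = 248 kPa, so the clay remains overconsolidated and only the recompression index applies:
S_c = C_r·H/(1+e₀)·log₁₀(σ'_f/σ'_0) = 0.057×2.8/1.86×log₁₀(192.8/82.8)
    = 0.085808 × 0.36708 = 0.0315 m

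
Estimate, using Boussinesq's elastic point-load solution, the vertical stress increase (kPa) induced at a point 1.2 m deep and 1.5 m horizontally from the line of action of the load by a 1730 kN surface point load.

Δσ_z ≈ 54.6 kPa

Boussinesq vertical stress below a point load on an elastic half-space:
Δσ_z = 3P/(2πz²) · [1 + (r/z)²]^(−5/2)
r/z = 1.5/1.2 = 1.25; [1+(r/z)²]^(−5/2) = 0.095135.
Δσ_z = 3×1730/(2π×1.2²) × 0.095135 = 573.62 × 0.095135 = 54.57 kPa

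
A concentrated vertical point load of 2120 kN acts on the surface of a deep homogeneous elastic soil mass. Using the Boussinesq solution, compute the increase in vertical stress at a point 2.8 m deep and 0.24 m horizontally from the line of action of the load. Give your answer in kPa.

Boussinesq vertical stress below a point load on an elastic half-space:
Δσ_z = 3P/(2πz²) · [1 + (r/z)²]^(−5/2)
r/z = 0.24/2.8 = 0.085714; [1+(r/z)²]^(−5/2) = 0.98187.
Δσ_z = 3×2120/(2π×2.8²) × 0.98187 = 129.11 × 0.98187 = 126.8 kPa

Δσ_z ≈ 127 kPa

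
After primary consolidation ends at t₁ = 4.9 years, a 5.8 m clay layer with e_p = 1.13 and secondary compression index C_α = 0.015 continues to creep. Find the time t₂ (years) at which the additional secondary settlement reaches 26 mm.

S_s = C_α·H/(1+e_p)·log₁₀(t₂/t₁) ⇒ log₁₀(t₂/t₁) = S_s·(1+e_p)/(C_α·H).
log₁₀(t₂/t₁) = 0.026 × (1+1.13) / (0.015×5.8) = 0.6366
t₂ = t₁ × 10^0.6366 = 4.9 × 4.331 = 21.22 years

t₂ ≈ 21.2 years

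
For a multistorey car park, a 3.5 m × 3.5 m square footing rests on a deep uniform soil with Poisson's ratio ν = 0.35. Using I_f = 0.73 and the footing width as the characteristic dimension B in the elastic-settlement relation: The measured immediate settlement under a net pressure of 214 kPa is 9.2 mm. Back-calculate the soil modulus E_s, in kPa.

S_e = q·B·(1−ν²)/E_s · I_f  ⇒  E_s = q·B·(1−ν²)·I_f / S_e.
E_s = 214 × 3.5 × 0.8775 × 0.73 / 0.0092 = 52150 kPa

E_s ≈ 52200 kPa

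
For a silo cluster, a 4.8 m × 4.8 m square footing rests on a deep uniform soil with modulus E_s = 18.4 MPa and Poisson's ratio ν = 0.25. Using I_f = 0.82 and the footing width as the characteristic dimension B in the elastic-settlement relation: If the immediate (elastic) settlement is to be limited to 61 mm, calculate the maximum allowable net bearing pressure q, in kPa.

E_s = 18.4 MPa = 18400 kPa.
S_e = q·B·(1−ν²)/E_s · I_f  ⇒  q = S_e·E_s / (B·(1−ν²)·I_f).
q = 0.061 × 18400 / (4.8 × 0.9375 × 0.82) = 304.2 kPa

q ≈ 304 kPa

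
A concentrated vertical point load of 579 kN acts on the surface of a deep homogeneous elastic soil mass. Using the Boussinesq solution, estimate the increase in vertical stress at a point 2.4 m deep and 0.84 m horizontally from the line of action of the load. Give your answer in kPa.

Boussinesq vertical stress below a point load on an elastic half-space:
Δσ_z = 3P/(2πz²) · [1 + (r/z)²]^(−5/2)
r/z = 0.84/2.4 = 0.35; [1+(r/z)²]^(−5/2) = 0.74909.
Δσ_z = 3×579/(2π×2.4²) × 0.74909 = 47.995 × 0.74909 = 35.95 kPa

Δσ_z ≈ 36 kPa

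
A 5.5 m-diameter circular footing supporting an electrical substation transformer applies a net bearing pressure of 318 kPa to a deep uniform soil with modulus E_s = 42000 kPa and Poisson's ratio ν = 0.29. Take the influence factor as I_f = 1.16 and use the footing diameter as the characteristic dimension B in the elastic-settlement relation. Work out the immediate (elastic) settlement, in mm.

Immediate (elastic) settlement: S_e = q·B·(1−ν²)/E_s · I_f.
S_e = 318 × 5.5 × (1 − 0.29²) / 42000 × 1.16
    = 318 × 5.5 × 0.9159 / 42000 × 1.16
    = 0.04424 m = 44.24 mm

S_e ≈ 44.2 mm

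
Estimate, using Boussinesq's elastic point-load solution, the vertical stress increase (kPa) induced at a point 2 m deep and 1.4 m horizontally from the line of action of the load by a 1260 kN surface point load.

Boussinesq vertical stress below a point load on an elastic half-space:
Δσ_z = 3P/(2πz²) · [1 + (r/z)²]^(−5/2)
r/z = 1.4/2 = 0.7; [1+(r/z)²]^(−5/2) = 0.36901.
Δσ_z = 3×1260/(2π×2²) × 0.36901 = 150.4 × 0.36901 = 55.5 kPa

Δσ_z ≈ 55.5 kPa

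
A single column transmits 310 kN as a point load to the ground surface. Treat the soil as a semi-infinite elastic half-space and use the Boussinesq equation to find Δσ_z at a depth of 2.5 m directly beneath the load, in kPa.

Boussinesq vertical stress below a point load on an elastic half-space:
Δσ_z = 3P/(2πz²) · [1 + (r/z)²]^(−5/2)
r/z = 0/2.5 = 0; [1+(r/z)²]^(−5/2) = 1.
Δσ_z = 3×310/(2π×2.5²) × 1 = 23.682 × 1 = 23.68 kPa

Δσ_z ≈ 23.7 kPa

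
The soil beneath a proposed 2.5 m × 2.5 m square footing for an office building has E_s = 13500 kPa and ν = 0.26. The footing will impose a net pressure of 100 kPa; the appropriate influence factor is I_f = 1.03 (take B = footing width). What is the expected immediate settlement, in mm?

S_e ≈ 17.8 mm

Immediate (elastic) settlement: S_e = q·B·(1−ν²)/E_s · I_f.
S_e = 100 × 2.5 × (1 − 0.26²) / 13500 × 1.03
    = 100 × 2.5 × 0.9324 / 13500 × 1.03
    = 0.01778 m = 17.78 mm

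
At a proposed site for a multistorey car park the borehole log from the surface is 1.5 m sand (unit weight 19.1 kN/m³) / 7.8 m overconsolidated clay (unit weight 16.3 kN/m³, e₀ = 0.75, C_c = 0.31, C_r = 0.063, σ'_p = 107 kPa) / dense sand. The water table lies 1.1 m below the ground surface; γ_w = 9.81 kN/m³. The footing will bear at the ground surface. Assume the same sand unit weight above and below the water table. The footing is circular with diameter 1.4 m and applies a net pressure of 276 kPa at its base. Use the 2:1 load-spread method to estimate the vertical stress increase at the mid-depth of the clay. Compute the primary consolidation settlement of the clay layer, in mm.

Mid-depth of clay below the ground surface: z = 1.5 + 7.8/2 = 5.4 m.
Total vertical stress at mid-clay: σ_v = 19.1×1.5 + 16.3×3.9 = 92.22 kPa.
Pore pressure: u = 9.81×(5.4 − 1.1) = 42.183 kPa.
Initial effective stress: σ'_0 = σ_v − u = 92.22 − 42.183 = 50.037 kPa.
Stress increase at mid-clay by the 2:1 spreading method:
Δσ ≈ qD²/(D+z)² = 276×1.4²/(1.4+5.4)² = 11.699 kPa
Final effective stress: σ'_f = 50.037 + 11.699 = 61.736 kPa.
σ'_f = 61.736 ≤ σ'_p = 107 kPa, so the clay remains overconsolidated and only the recompression index applies:
S_c = C_r·H/(1+e₀)·log₁₀(σ'_f/σ'_0) = 0.063×7.8/1.75×log₁₀(61.736/50.037)
    = 0.2808 × 0.091247 = 0.02562 m

S_c ≈ 25.6 mm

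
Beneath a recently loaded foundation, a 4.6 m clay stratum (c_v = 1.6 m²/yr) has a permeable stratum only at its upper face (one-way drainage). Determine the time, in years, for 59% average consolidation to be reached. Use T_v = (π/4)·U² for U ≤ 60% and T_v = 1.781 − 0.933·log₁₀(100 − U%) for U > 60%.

Drainage path length: H_d = H = 4.6 m (single drainage).
U ≤ 60%: T_v = (π/4)·U² = (π/4)×0.59² = 0.2734.
t = T_v·H_d²/c_v = 0.2734×4.6²/1.6 = 3.616 years.

t ≈ 3.62 years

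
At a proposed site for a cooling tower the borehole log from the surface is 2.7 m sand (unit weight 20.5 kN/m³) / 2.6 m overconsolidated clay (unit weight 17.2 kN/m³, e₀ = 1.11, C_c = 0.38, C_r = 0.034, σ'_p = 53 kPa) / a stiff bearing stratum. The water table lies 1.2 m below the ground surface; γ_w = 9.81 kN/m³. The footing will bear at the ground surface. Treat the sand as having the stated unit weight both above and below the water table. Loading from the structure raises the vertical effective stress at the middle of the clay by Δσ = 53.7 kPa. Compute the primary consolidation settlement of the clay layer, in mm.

S_c ≈ 138 mm

Mid-depth of clay below the ground surface: z = 2.7 + 2.6/2 = 4 m.
Total vertical stress at mid-clay: σ_v = 20.5×2.7 + 17.2×1.3 = 77.71 kPa.
Pore pressure: u = 9.81×(4 − 1.2) = 27.468 kPa.
Initial effective stress: σ'_0 = σ_v − u = 77.71 − 27.468 = 50.242 kPa.
Final effective stress: σ'_f = 50.242 + 53.7 = 103.94 kPa.
σ'_f = 103.94 > σ'_p = 53 kPa, so the stress path crosses the preconsolidation pressure — recompression up to σ'_p, then virgin compression beyond:
S_c = H/(1+e₀)·[C_r·log₁₀(σ'_p/σ'_0) + C_c·log₁₀(σ'_f/σ'_p)]
    = 2.6/2.11 × [0.034×log₁₀(53/50.242) + 0.38×log₁₀(103.94/53)]
    = 1.2322 × [0.0007891 + 0.11115] = 0.1379 m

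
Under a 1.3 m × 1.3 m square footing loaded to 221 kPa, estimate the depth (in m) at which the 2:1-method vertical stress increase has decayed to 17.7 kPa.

z ≈ 3.29 m

2:1 spreading — at depth z the loaded area has grown by z in each plan dimension:
qB²/(B+z)² = Δσ_z ⇒ z = B(√(q/Δσ_z) − 1) = 1.3×(√(221/17.7) − 1) = 3.294 m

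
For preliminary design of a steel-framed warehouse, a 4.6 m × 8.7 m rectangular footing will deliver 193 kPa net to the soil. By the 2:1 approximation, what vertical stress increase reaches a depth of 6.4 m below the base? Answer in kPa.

By the 2:1 method the load spreads at 1 horizontal : 2 vertical, so at depth z the loaded area has grown by z in each plan dimension:
Δσ = qBL/((B+z)(L+z)) = 193×4.6×8.7/((4.6+6.4)(8.7+6.4)) = 46.501 kPa

Δσ_z ≈ 46.5 kPa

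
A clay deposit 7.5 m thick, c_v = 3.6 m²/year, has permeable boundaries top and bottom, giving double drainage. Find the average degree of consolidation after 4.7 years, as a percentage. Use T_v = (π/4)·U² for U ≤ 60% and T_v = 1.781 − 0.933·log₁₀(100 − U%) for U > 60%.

U ≈ 95.8 %

Drainage path length: H_d = H/2 = 3.75 m (double drainage).
T_v = c_v·t/H_d² = 3.6×4.7/3.75² = 1.2032.
T_v = 1.2032 corresponds to the U > 60% branch:
U = 1 − 10^((1.781 − T_v)/0.933)/100 = 0.9584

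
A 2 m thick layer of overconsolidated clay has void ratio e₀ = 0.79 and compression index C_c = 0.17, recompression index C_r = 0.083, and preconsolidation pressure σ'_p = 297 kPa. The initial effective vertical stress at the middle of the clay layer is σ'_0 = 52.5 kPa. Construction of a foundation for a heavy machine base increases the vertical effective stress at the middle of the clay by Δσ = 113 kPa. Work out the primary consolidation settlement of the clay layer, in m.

S_c ≈ 0.0462 m

Final effective stress: σ'_f = 52.5 + 113 = 165.5 kPa.
σ'_f = 165.5 ≤ σ'_p = 297 kPa, so the clay remains overconsolidated and only the recompression index applies:
S_c = C_r·H/(1+e₀)·log₁₀(σ'_f/σ'_0) = 0.083×2/1.79×log₁₀(165.5/52.5)
    = 0.092736 × 0.49864 = 0.04624 m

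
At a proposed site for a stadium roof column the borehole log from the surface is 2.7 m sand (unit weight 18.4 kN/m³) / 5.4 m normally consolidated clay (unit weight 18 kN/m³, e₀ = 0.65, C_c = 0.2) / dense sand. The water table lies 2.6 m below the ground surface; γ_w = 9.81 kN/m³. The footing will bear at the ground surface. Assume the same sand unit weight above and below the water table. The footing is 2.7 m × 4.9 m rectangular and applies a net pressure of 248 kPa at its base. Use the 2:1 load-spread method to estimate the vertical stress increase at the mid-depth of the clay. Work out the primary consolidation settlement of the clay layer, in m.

Mid-depth of clay below the ground surface: z = 2.7 + 5.4/2 = 5.4 m.
Total vertical stress at mid-clay: σ_v = 18.4×2.7 + 18×2.7 = 98.28 kPa.
Pore pressure: u = 9.81×(5.4 − 2.6) = 27.468 kPa.
Initial effective stress: σ'_0 = σ_v − u = 98.28 − 27.468 = 70.812 kPa.
Stress increase at mid-clay by the 2:1 spreading method:
Δσ = qBL/((B+z)(L+z)) = 248×2.7×4.9/((2.7+5.4)(4.9+5.4)) = 39.327 kPa
Final effective stress: σ'_f = σ'_0 + Δσ = 70.812 + 39.327 = 110.14 kPa.
Normally consolidated clay, so the full stress increment lies on the virgin compression line:
S_c = C_c·H/(1+e₀)·log₁₀(σ'_f/σ'_0) = 0.2×5.4/(1+0.65)×log₁₀(110.14/70.812)
    = 0.65455 × 0.19184 = 0.1256 m

S_c ≈ 0.126 m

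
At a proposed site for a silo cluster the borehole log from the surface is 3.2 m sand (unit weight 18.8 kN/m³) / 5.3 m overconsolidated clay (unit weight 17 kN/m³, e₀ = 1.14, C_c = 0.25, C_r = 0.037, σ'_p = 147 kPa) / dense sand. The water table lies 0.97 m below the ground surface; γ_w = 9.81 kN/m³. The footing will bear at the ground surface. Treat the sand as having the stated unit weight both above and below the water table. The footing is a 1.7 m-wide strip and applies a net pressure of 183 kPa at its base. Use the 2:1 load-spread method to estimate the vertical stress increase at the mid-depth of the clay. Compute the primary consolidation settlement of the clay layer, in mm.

Mid-depth of clay below the ground surface: z = 3.2 + 5.3/2 = 5.85 m.
Total vertical stress at mid-clay: σ_v = 18.8×3.2 + 17×2.65 = 105.21 kPa.
Pore pressure: u = 9.81×(5.85 − 0.97) = 47.873 kPa.
Initial effective stress: σ'_0 = σ_v − u = 105.21 − 47.873 = 57.337 kPa.
Stress increase at mid-clay by the 2:1 spreading method:
Δσ = qB/(B+z) = 183×1.7/(1.7+5.85) = 41.205 kPa
Final effective stress: σ'_f = 57.337 + 41.205 = 98.542 kPa.
σ'_f = 98.542 ≤ σ'_p = 147 kPa, so the clay remains overconsolidated and only the recompression index applies:
S_c = C_r·H/(1+e₀)·log₁₀(σ'_f/σ'_0) = 0.037×5.3/2.14×log₁₀(98.542/57.337)
    = 0.091634 × 0.23519 = 0.02155 m

S_c ≈ 21.6 mm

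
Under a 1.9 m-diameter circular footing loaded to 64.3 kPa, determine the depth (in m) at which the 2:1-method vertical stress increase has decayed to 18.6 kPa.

2:1 spreading — at depth z the loaded area has grown by z in each plan dimension:
qD²/(D+z)² = Δσ_z ⇒ z = D(√(q/Δσ_z) − 1) = 1.9×(√(64.3/18.6) − 1) = 1.633 m

z ≈ 1.63 m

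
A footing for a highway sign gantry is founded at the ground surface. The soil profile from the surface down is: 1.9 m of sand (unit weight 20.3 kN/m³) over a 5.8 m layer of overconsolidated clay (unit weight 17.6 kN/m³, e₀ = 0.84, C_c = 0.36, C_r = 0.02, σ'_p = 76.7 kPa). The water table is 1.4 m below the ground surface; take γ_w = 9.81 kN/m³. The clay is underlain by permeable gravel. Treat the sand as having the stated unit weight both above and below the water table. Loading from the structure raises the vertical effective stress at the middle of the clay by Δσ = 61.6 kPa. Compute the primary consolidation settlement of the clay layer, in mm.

Mid-depth of clay below the ground surface: z = 1.9 + 5.8/2 = 4.8 m.
Total vertical stress at mid-clay: σ_v = 20.3×1.9 + 17.6×2.9 = 89.61 kPa.
Pore pressure: u = 9.81×(4.8 − 1.4) = 33.354 kPa.
Initial effective stress: σ'_0 = σ_v − u = 89.61 − 33.354 = 56.256 kPa.
Final effective stress: σ'_f = 56.256 + 61.6 = 117.86 kPa.
σ'_f = 117.86 > σ'_p = 76.7 kPa, so the stress path crosses the preconsolidation pressure — recompression up to σ'_p, then virgin compression beyond:
S_c = H/(1+e₀)·[C_r·log₁₀(σ'_p/σ'_0) + C_c·log₁₀(σ'_f/σ'_p)]
    = 5.8/1.84 × [0.02×log₁₀(76.7/56.256) + 0.36×log₁₀(117.86/76.7)]
    = 3.1522 × [0.0026925 + 0.067166] = 0.2202 m

S_c ≈ 220 mm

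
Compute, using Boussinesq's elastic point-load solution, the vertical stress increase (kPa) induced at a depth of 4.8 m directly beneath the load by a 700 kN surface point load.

Δσ_z ≈ 14.5 kPa

Boussinesq vertical stress below a point load on an elastic half-space:
Δσ_z = 3P/(2πz²) · [1 + (r/z)²]^(−5/2)
r/z = 0/4.8 = 0; [1+(r/z)²]^(−5/2) = 1.
Δσ_z = 3×700/(2π×4.8²) × 1 = 14.506 × 1 = 14.51 kPa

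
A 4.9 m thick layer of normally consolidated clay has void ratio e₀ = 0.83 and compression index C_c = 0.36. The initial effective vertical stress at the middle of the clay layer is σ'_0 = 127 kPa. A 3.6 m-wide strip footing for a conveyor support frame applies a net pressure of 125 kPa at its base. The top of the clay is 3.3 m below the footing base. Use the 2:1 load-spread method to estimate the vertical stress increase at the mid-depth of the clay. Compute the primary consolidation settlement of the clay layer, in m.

S_c ≈ 0.135 m

Mid-depth of clay below the footing base: z = 3.3 + 4.9/2 = 5.75 m.
Stress increase at mid-clay by the 2:1 spreading method:
Δσ = qB/(B+z) = 125×3.6/(3.6+5.75) = 48.128 kPa
Final effective stress: σ'_f = σ'_0 + Δσ = 127 + 48.128 = 175.13 kPa.
Normally consolidated clay, so the full stress increment lies on the virgin compression line:
S_c = C_c·H/(1+e₀)·log₁₀(σ'_f/σ'_0) = 0.36×4.9/(1+0.83)×log₁₀(175.13/127)
    = 0.96393 × 0.13956 = 0.1345 m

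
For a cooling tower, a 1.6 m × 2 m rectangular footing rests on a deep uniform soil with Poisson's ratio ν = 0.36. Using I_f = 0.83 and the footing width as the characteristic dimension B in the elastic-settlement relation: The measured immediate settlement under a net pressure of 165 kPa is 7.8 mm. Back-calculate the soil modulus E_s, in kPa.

E_s ≈ 24500 kPa

S_e = q·B·(1−ν²)/E_s · I_f  ⇒  E_s = q·B·(1−ν²)·I_f / S_e.
E_s = 165 × 1.6 × 0.8704 × 0.83 / 0.0078 = 24450 kPa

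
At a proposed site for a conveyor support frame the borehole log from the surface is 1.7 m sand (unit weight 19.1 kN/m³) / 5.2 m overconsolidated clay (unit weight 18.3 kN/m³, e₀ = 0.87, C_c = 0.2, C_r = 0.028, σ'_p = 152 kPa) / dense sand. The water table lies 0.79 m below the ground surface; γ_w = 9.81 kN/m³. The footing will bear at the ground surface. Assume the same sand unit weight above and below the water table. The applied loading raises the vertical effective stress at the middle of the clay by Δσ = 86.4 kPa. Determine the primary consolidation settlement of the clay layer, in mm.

Mid-depth of clay below the ground surface: z = 1.7 + 5.2/2 = 4.3 m.
Total vertical stress at mid-clay: σ_v = 19.1×1.7 + 18.3×2.6 = 80.05 kPa.
Pore pressure: u = 9.81×(4.3 − 0.79) = 34.433 kPa.
Initial effective stress: σ'_0 = σ_v − u = 80.05 − 34.433 = 45.617 kPa.
Final effective stress: σ'_f = 45.617 + 86.4 = 132.02 kPa.
σ'_f = 132.02 ≤ σ'_p = 152 kPa, so the clay remains overconsolidated and only the recompression index applies:
S_c = C_r·H/(1+e₀)·log₁₀(σ'_f/σ'_0) = 0.028×5.2/1.87×log₁₀(132.02/45.617)
    = 0.07786 × 0.46151 = 0.03593 m

S_c ≈ 35.9 mm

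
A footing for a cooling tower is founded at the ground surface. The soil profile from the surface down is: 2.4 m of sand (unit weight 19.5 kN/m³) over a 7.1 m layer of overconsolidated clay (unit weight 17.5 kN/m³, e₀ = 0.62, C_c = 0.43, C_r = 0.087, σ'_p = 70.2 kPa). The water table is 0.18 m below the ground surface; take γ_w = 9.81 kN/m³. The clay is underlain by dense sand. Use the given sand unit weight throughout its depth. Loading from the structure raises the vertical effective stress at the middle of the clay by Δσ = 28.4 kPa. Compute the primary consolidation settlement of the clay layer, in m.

Mid-depth of clay below the ground surface: z = 2.4 + 7.1/2 = 5.95 m.
Total vertical stress at mid-clay: σ_v = 19.5×2.4 + 17.5×3.55 = 108.92 kPa.
Pore pressure: u = 9.81×(5.95 − 0.18) = 56.604 kPa.
Initial effective stress: σ'_0 = σ_v − u = 108.92 − 56.604 = 52.316 kPa.
Final effective stress: σ'_f = 52.316 + 28.4 = 80.716 kPa.
σ'_f = 80.716 > σ'_p = 70.2 kPa, so the stress path crosses the preconsolidation pressure — recompression up to σ'_p, then virgin compression beyond:
S_c = H/(1+e₀)·[C_r·log₁₀(σ'_p/σ'_0) + C_c·log₁₀(σ'_f/σ'_p)]
    = 7.1/1.62 × [0.087×log₁₀(70.2/52.316) + 0.43×log₁₀(80.716/70.2)]
    = 4.3827 × [0.01111 + 0.026068] = 0.1629 m

S_c ≈ 0.163 m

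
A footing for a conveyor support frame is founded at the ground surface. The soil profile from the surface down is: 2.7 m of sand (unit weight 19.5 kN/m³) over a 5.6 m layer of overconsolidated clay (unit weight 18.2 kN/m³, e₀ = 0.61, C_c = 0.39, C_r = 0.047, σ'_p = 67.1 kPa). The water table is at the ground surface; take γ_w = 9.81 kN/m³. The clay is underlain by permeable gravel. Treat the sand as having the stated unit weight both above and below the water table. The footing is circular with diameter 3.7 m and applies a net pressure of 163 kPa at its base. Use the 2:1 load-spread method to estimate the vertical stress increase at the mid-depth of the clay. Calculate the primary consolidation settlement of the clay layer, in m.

S_c ≈ 0.0949 m

Mid-depth of clay below the ground surface: z = 2.7 + 5.6/2 = 5.5 m.
Total vertical stress at mid-clay: σ_v = 19.5×2.7 + 18.2×2.8 = 103.61 kPa.
Pore pressure: u = 9.81×(5.5 − 0) = 53.955 kPa.
Initial effective stress: σ'_0 = σ_v − u = 103.61 − 53.955 = 49.655 kPa.
Stress increase at mid-clay by the 2:1 spreading method:
Δσ ≈ qD²/(D+z)² = 163×3.7²/(3.7+5.5)² = 26.364 kPa
Final effective stress: σ'_f = 49.655 + 26.364 = 76.019 kPa.
σ'_f = 76.019 > σ'_p = 67.1 kPa, so the stress path crosses the preconsolidation pressure — recompression up to σ'_p, then virgin compression beyond:
S_c = H/(1+e₀)·[C_r·log₁₀(σ'_p/σ'_0) + C_c·log₁₀(σ'_f/σ'_p)]
    = 5.6/1.61 × [0.047×log₁₀(67.1/49.655) + 0.39×log₁₀(76.019/67.1)]
    = 3.4783 × [0.0061457 + 0.021138] = 0.0949 m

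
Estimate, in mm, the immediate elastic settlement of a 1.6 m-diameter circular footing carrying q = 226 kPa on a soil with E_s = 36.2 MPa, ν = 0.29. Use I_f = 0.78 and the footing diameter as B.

Immediate (elastic) settlement: S_e = q·B·(1−ν²)/E_s · I_f.
E_s = 36.2 MPa = 36200 kPa.
S_e = 226 × 1.6 × (1 − 0.29²) / 36200 × 0.78
    = 226 × 1.6 × 0.9159 / 36200 × 0.78
    = 0.007136 m = 7.136 mm

S_e ≈ 7.14 mm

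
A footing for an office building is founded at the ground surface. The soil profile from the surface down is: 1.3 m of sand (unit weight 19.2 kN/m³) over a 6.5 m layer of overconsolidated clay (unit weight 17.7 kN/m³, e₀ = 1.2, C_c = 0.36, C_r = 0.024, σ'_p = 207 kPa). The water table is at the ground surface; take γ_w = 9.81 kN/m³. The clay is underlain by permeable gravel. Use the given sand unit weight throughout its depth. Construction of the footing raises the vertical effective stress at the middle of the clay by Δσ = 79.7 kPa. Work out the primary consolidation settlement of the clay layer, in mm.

Mid-depth of clay below the ground surface: z = 1.3 + 6.5/2 = 4.55 m.
Total vertical stress at mid-clay: σ_v = 19.2×1.3 + 17.7×3.25 = 82.485 kPa.
Pore pressure: u = 9.81×(4.55 − 0) = 44.636 kPa.
Initial effective stress: σ'_0 = σ_v − u = 82.485 − 44.636 = 37.849 kPa.
Final effective stress: σ'_f = 37.849 + 79.7 = 117.55 kPa.
σ'_f = 117.55 ≤ σ'_p = 207 kPa, so the clay remains overconsolidated and only the recompression index applies:
S_c = C_r·H/(1+e₀)·log₁₀(σ'_f/σ'_0) = 0.024×6.5/2.2×log₁₀(117.55/37.849)
    = 0.070908 × 0.49217 = 0.0349 m

S_c ≈ 34.9 mm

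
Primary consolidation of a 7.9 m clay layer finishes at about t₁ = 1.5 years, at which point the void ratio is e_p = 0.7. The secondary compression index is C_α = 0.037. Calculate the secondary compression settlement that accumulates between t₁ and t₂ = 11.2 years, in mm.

S_s ≈ 150 mm

Secondary compression: S_s = C_α·H/(1+e_p)·log₁₀(t₂/t₁)
S_s = 0.037×7.9/(1+0.7)×log₁₀(11.2/1.5)
    = 0.1719 × 0.8731 = 0.1501 m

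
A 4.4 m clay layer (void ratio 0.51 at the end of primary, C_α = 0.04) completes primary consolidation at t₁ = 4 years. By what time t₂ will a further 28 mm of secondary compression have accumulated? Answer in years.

S_s = C_α·H/(1+e_p)·log₁₀(t₂/t₁) ⇒ log₁₀(t₂/t₁) = S_s·(1+e_p)/(C_α·H).
log₁₀(t₂/t₁) = 0.028 × (1+0.51) / (0.04×4.4) = 0.2402
t₂ = t₁ × 10^0.2402 = 4 × 1.739 = 6.955 years

t₂ ≈ 6.95 years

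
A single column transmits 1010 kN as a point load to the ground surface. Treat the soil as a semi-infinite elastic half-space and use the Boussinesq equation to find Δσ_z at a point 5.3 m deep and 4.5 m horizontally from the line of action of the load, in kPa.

Δσ_z ≈ 4.42 kPa

Boussinesq vertical stress below a point load on an elastic half-space:
Δσ_z = 3P/(2πz²) · [1 + (r/z)²]^(−5/2)
r/z = 4.5/5.3 = 0.84906; [1+(r/z)²]^(−5/2) = 0.2574.
Δσ_z = 3×1010/(2π×5.3²) × 0.2574 = 17.168 × 0.2574 = 4.419 kPa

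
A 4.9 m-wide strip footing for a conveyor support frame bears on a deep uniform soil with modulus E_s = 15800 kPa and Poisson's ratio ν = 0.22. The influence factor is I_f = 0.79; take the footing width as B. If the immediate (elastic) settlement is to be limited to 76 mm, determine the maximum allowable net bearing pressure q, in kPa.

q ≈ 326 kPa

S_e = q·B·(1−ν²)/E_s · I_f  ⇒  q = S_e·E_s / (B·(1−ν²)·I_f).
q = 0.076 × 15800 / (4.9 × 0.9516 × 0.79) = 326 kPa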